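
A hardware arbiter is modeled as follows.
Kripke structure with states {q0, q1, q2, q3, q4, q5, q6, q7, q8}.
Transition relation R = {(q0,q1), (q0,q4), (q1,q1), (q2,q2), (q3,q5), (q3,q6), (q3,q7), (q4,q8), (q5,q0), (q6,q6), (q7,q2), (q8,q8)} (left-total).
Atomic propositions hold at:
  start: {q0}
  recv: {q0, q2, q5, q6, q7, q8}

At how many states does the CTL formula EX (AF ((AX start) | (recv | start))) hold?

Sat(AX start) = {s : every successor in {q0}} = {q5}
Sat(recv | start) = {q0, q2, q5, q6, q7, q8}
Sat((AX start) | (recv | start)) = {q0, q2, q5, q6, q7, q8}
AF ((AX start) | (recv | start)): least fixpoint, start Z0 = {q0, q2, q5, q6, q7, q8}, add states with every successor in Z. Z1 = {q0, q2, q3, q4, q5, q6, q7, q8}; fixed.
Sat(AF ((AX start) | (recv | start))) = {q0, q2, q3, q4, q5, q6, q7, q8}
Sat(EX (AF ((AX start) | (recv | start)))) = {s : some successor in {q0, q2, q3, q4, q5, q6, q7, q8}} = {q0, q2, q3, q4, q5, q6, q7, q8}
|Sat(EX (AF ((AX start) | (recv | start))))| = |{q0, q2, q3, q4, q5, q6, q7, q8}| = 8.

8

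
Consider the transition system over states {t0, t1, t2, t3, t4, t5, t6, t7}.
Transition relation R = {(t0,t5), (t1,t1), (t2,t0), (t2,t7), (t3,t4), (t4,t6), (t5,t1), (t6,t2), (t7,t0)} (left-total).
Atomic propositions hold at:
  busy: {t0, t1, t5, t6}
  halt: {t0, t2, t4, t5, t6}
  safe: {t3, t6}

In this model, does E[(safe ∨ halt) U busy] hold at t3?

Sat(safe ∨ halt) = {t0, t2, t3, t4, t5, t6}
E[(safe ∨ halt) U busy]: least fixpoint, start Z0 = Sat(busy) = {t0, t1, t5, t6}, add states in Sat(safe ∨ halt) with some successor in Z. Z1 = {t0, t1, t2, t4, t5, t6}; Z2 = {t0, t1, t2, t3, t4, t5, t6}; fixed.
Sat(E[(safe ∨ halt) U busy]) = {t0, t1, t2, t3, t4, t5, t6}
t3 ∈ Sat(E[(safe ∨ halt) U busy]) = {t0, t1, t2, t3, t4, t5, t6}, so the formula holds at t3.

Yes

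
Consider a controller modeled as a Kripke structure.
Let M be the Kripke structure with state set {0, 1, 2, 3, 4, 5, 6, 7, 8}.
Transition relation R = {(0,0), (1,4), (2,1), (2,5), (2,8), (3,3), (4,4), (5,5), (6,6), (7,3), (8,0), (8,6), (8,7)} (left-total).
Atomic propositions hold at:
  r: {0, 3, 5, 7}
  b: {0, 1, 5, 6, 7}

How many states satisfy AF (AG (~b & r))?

2

Sat(~b) = {2, 3, 4, 8}
Sat(~b & r) = {3}
AG (~b & r): greatest fixpoint, start Z0 = {3}, keep only states in Sat with every successor in Z. Already a fixed point.
Sat(AG (~b & r)) = {3}
AF (AG (~b & r)): least fixpoint, start Z0 = {3}, add states with every successor in Z. Z1 = {3, 7}; fixed.
Sat(AF (AG (~b & r))) = {3, 7}
|Sat(AF (AG (~b & r)))| = |{3, 7}| = 2.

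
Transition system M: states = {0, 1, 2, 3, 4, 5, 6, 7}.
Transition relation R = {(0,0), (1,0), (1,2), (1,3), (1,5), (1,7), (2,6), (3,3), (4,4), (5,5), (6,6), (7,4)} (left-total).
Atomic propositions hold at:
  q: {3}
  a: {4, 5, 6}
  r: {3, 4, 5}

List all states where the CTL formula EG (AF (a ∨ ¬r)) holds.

Sat(¬r) = {0, 1, 2, 6, 7}
Sat(a ∨ ¬r) = {0, 1, 2, 4, 5, 6, 7}
AF (a ∨ ¬r): least fixpoint, start Z0 = {0, 1, 2, 4, 5, 6, 7}, add states with every successor in Z. Already a fixed point.
Sat(AF (a ∨ ¬r)) = {0, 1, 2, 4, 5, 6, 7}
EG (AF (a ∨ ¬r)): greatest fixpoint, start Z0 = {0, 1, 2, 4, 5, 6, 7}, keep only states in Sat with some successor in Z. Already a fixed point.
Sat(EG (AF (a ∨ ¬r))) = {0, 1, 2, 4, 5, 6, 7}

{0, 1, 2, 4, 5, 6, 7}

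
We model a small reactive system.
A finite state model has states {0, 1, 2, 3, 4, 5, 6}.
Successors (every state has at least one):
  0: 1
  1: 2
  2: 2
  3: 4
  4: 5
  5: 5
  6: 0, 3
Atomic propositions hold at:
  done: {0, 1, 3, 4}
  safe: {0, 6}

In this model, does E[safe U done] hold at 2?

E[safe U done]: least fixpoint, start Z0 = Sat(done) = {0, 1, 3, 4}, add states in Sat(safe) with some successor in Z. Z1 = {0, 1, 3, 4, 6}; fixed.
Sat(E[safe U done]) = {0, 1, 3, 4, 6}
2 ∉ Sat(E[safe U done]) = {0, 1, 3, 4, 6}, so the formula does not hold at 2.

No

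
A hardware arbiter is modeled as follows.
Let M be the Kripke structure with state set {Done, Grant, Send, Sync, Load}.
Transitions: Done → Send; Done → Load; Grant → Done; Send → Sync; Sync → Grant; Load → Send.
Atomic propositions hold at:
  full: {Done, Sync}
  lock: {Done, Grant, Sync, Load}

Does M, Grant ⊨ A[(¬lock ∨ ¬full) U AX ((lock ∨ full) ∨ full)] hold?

Yes

Sat(¬lock) = {Send}
Sat(¬full) = {Grant, Send, Load}
Sat(¬lock ∨ ¬full) = {Grant, Send, Load}
Sat(lock ∨ full) = {Done, Grant, Sync, Load}
Sat((lock ∨ full) ∨ full) = {Done, Grant, Sync, Load}
Sat(AX ((lock ∨ full) ∨ full)) = {s : every successor in {Done, Grant, Sync, Load}} = {Grant, Send, Sync}
A[(¬lock ∨ ¬full) U AX ((lock ∨ full) ∨ full)]: least fixpoint, start Z0 = Sat(AX ((lock ∨ full) ∨ full)) = {Grant, Send, Sync}, add states in Sat(¬lock ∨ ¬full) with every successor in Z. Z1 = {Grant, Send, Sync, Load}; fixed.
Sat(A[(¬lock ∨ ¬full) U AX ((lock ∨ full) ∨ full)]) = {Grant, Send, Sync, Load}
Grant ∈ Sat(A[(¬lock ∨ ¬full) U AX ((lock ∨ full) ∨ full)]) = {Grant, Send, Sync, Load}, so the formula holds at Grant.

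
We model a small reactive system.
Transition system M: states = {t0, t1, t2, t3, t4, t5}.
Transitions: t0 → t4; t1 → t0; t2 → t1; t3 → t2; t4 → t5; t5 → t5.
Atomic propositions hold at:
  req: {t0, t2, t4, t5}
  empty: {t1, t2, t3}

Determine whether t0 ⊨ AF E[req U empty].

No

E[req U empty]: least fixpoint, start Z0 = Sat(empty) = {t1, t2, t3}, add states in Sat(req) with some successor in Z. Already a fixed point.
Sat(E[req U empty]) = {t1, t2, t3}
AF E[req U empty]: least fixpoint, start Z0 = {t1, t2, t3}, add states with every successor in Z. Already a fixed point.
Sat(AF E[req U empty]) = {t1, t2, t3}
t0 ∉ Sat(AF E[req U empty]) = {t1, t2, t3}, so the formula does not hold at t0.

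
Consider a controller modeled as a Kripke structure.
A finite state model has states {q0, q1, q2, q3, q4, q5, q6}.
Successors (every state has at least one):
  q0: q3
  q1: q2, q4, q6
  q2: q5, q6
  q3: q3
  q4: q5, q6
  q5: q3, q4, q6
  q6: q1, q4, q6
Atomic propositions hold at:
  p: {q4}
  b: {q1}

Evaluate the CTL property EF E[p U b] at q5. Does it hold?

E[p U b]: least fixpoint, start Z0 = Sat(b) = {q1}, add states in Sat(p) with some successor in Z. Already a fixed point.
Sat(E[p U b]) = {q1}
EF E[p U b]: least fixpoint, start Z0 = {q1}, add states with some successor in Z. Z1 = {q1, q6}; Z2 = {q1, q2, q4, q5, q6}; fixed.
Sat(EF E[p U b]) = {q1, q2, q4, q5, q6}
q5 ∈ Sat(EF E[p U b]) = {q1, q2, q4, q5, q6}, so the formula holds at q5.

Yes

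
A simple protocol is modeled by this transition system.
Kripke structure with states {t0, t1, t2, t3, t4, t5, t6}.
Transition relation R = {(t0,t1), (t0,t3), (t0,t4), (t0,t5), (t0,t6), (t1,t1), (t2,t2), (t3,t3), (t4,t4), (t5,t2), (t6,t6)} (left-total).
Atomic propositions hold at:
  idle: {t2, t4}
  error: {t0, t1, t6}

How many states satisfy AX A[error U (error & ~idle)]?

Sat(~idle) = {t0, t1, t3, t5, t6}
Sat(error & ~idle) = {t0, t1, t6}
A[error U (error & ~idle)]: least fixpoint, start Z0 = Sat((error & ~idle)) = {t0, t1, t6}, add states in Sat(error) with every successor in Z. Already a fixed point.
Sat(A[error U (error & ~idle)]) = {t0, t1, t6}
Sat(AX A[error U (error & ~idle)]) = {s : every successor in {t0, t1, t6}} = {t1, t6}
|Sat(AX A[error U (error & ~idle)])| = |{t1, t6}| = 2.

2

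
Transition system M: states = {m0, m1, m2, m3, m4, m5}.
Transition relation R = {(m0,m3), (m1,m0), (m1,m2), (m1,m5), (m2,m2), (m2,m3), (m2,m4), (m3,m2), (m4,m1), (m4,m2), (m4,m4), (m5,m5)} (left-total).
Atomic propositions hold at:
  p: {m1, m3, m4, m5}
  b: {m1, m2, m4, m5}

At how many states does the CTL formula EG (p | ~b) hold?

3

Sat(~b) = {m0, m3}
Sat(p | ~b) = {m0, m1, m3, m4, m5}
EG (p | ~b): greatest fixpoint, start Z0 = {m0, m1, m3, m4, m5}, keep only states in Sat with some successor in Z. Z1 = {m0, m1, m4, m5}; Z2 = {m1, m4, m5}; fixed.
Sat(EG (p | ~b)) = {m1, m4, m5}
|Sat(EG (p | ~b))| = |{m1, m4, m5}| = 3.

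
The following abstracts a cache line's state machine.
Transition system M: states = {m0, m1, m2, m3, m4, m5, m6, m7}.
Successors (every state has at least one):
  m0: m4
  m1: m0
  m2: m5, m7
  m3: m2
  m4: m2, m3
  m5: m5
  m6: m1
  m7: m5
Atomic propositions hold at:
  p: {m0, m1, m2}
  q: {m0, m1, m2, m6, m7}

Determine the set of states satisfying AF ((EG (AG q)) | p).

{m0, m1, m2, m3, m4, m6}

AG q: greatest fixpoint, start Z0 = {m0, m1, m2, m6, m7}, keep only states in Sat with every successor in Z. Z1 = {m1, m6}; Z2 = {m6}; Z3 = ∅; fixed.
Sat(AG q) = ∅
EG (AG q): greatest fixpoint, start Z0 = ∅, keep only states in Sat with some successor in Z. Already a fixed point.
Sat(EG (AG q)) = ∅
Sat((EG (AG q)) | p) = {m0, m1, m2}
AF ((EG (AG q)) | p): least fixpoint, start Z0 = {m0, m1, m2}, add states with every successor in Z. Z1 = {m0, m1, m2, m3, m6}; Z2 = {m0, m1, m2, m3, m4, m6}; fixed.
Sat(AF ((EG (AG q)) | p)) = {m0, m1, m2, m3, m4, m6}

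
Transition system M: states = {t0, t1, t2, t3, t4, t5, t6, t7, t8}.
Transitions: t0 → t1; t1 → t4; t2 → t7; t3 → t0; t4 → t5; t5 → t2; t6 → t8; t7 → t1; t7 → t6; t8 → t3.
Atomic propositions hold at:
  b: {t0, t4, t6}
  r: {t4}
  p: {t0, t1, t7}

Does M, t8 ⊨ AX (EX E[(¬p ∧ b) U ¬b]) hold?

Sat(¬p) = {t2, t3, t4, t5, t6, t8}
Sat(¬p ∧ b) = {t4, t6}
Sat(¬b) = {t1, t2, t3, t5, t7, t8}
E[(¬p ∧ b) U ¬b]: least fixpoint, start Z0 = Sat(¬b) = {t1, t2, t3, t5, t7, t8}, add states in Sat(¬p ∧ b) with some successor in Z. Z1 = {t1, t2, t3, t4, t5, t6, t7, t8}; fixed.
Sat(E[(¬p ∧ b) U ¬b]) = {t1, t2, t3, t4, t5, t6, t7, t8}
Sat(EX E[(¬p ∧ b) U ¬b]) = {s : some successor in {t1, t2, t3, t4, t5, t6, t7, t8}} = {t0, t1, t2, t4, t5, t6, t7, t8}
Sat(AX (EX E[(¬p ∧ b) U ¬b])) = {s : every successor in {t0, t1, t2, t4, t5, t6, t7, t8}} = {t0, t1, t2, t3, t4, t5, t6, t7}
t8 ∉ Sat(AX (EX E[(¬p ∧ b) U ¬b])) = {t0, t1, t2, t3, t4, t5, t6, t7}, so the formula does not hold at t8.

No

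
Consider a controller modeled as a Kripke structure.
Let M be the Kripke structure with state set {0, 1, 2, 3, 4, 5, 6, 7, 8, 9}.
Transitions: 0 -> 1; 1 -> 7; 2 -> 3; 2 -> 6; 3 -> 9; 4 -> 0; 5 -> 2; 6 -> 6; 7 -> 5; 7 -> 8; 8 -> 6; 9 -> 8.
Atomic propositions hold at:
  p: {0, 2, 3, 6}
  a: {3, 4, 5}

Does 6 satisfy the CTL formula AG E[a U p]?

E[a U p]: least fixpoint, start Z0 = Sat(p) = {0, 2, 3, 6}, add states in Sat(a) with some successor in Z. Z1 = {0, 2, 3, 4, 5, 6}; fixed.
Sat(E[a U p]) = {0, 2, 3, 4, 5, 6}
AG E[a U p]: greatest fixpoint, start Z0 = {0, 2, 3, 4, 5, 6}, keep only states in Sat with every successor in Z. Z1 = {2, 4, 5, 6}; Z2 = {5, 6}; Z3 = {6}; fixed.
Sat(AG E[a U p]) = {6}
6 ∈ Sat(AG E[a U p]) = {6}, so the formula holds at 6.

Yes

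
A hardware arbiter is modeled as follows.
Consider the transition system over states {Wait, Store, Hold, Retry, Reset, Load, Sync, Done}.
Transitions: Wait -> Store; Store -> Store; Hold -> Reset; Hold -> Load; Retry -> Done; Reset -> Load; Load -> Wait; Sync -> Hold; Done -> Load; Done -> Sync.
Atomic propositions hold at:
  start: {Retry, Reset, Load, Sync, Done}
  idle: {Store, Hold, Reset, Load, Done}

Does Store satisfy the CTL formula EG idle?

Yes

EG idle: greatest fixpoint, start Z0 = {Store, Hold, Reset, Load, Done}, keep only states in Sat with some successor in Z. Z1 = {Store, Hold, Reset, Done}; Z2 = {Store, Hold}; Z3 = {Store}; fixed.
Sat(EG idle) = {Store}
Store ∈ Sat(EG idle) = {Store}, so the formula holds at Store.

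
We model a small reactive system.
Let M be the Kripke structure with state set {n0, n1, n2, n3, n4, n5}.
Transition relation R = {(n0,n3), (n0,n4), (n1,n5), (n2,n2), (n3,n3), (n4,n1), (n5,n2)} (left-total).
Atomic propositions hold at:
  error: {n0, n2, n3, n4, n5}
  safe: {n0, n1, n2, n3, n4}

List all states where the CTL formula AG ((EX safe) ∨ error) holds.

{n2, n3, n5}

Sat(EX safe) = {s : some successor in {n0, n1, n2, n3, n4}} = {n0, n2, n3, n4, n5}
Sat((EX safe) ∨ error) = {n0, n2, n3, n4, n5}
AG ((EX safe) ∨ error): greatest fixpoint, start Z0 = {n0, n2, n3, n4, n5}, keep only states in Sat with every successor in Z. Z1 = {n0, n2, n3, n5}; Z2 = {n2, n3, n5}; fixed.
Sat(AG ((EX safe) ∨ error)) = {n2, n3, n5}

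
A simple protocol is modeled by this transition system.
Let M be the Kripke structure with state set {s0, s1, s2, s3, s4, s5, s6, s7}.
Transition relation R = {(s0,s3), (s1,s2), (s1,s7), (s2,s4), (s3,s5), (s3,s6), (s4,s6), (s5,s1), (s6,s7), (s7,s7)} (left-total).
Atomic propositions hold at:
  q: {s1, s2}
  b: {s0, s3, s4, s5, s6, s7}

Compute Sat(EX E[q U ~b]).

Sat(~b) = {s1, s2}
E[q U ~b]: least fixpoint, start Z0 = Sat(~b) = {s1, s2}, add states in Sat(q) with some successor in Z. Already a fixed point.
Sat(E[q U ~b]) = {s1, s2}
Sat(EX E[q U ~b]) = {s : some successor in {s1, s2}} = {s1, s5}

{s1, s5}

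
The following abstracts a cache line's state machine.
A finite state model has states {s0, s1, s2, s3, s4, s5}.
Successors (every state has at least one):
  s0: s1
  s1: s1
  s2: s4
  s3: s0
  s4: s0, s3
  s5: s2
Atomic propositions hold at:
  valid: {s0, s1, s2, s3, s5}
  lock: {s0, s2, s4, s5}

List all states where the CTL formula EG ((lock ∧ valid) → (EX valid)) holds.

{s0, s1, s3, s4}

Sat(lock ∧ valid) = {s0, s2, s5}
Sat(EX valid) = {s : some successor in {s0, s1, s2, s3, s5}} = {s0, s1, s3, s4, s5}
Sat((lock ∧ valid) → (EX valid)) = {s0, s1, s3, s4, s5}
EG ((lock ∧ valid) → (EX valid)): greatest fixpoint, start Z0 = {s0, s1, s3, s4, s5}, keep only states in Sat with some successor in Z. Z1 = {s0, s1, s3, s4}; fixed.
Sat(EG ((lock ∧ valid) → (EX valid))) = {s0, s1, s3, s4}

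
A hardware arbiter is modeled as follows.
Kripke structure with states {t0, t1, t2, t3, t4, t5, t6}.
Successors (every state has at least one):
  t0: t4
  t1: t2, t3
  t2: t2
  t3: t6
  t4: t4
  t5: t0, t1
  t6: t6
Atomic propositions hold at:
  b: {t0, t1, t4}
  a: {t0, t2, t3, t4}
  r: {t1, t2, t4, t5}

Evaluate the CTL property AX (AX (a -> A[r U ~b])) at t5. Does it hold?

No

Sat(~b) = {t2, t3, t5, t6}
A[r U ~b]: least fixpoint, start Z0 = Sat(~b) = {t2, t3, t5, t6}, add states in Sat(r) with every successor in Z. Z1 = {t1, t2, t3, t5, t6}; fixed.
Sat(A[r U ~b]) = {t1, t2, t3, t5, t6}
Sat(a -> A[r U ~b]) = {t1, t2, t3, t5, t6}
Sat(AX (a -> A[r U ~b])) = {s : every successor in {t1, t2, t3, t5, t6}} = {t1, t2, t3, t6}
Sat(AX (AX (a -> A[r U ~b]))) = {s : every successor in {t1, t2, t3, t6}} = {t1, t2, t3, t6}
t5 ∉ Sat(AX (AX (a -> A[r U ~b]))) = {t1, t2, t3, t6}, so the formula does not hold at t5.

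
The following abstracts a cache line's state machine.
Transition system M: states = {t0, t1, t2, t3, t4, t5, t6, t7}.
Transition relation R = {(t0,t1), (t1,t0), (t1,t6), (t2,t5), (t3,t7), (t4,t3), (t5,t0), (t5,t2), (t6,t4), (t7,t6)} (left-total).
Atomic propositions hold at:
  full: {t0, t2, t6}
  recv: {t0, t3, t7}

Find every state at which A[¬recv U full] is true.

{t0, t1, t2, t5, t6}

Sat(¬recv) = {t1, t2, t4, t5, t6}
A[¬recv U full]: least fixpoint, start Z0 = Sat(full) = {t0, t2, t6}, add states in Sat(¬recv) with every successor in Z. Z1 = {t0, t1, t2, t5, t6}; fixed.
Sat(A[¬recv U full]) = {t0, t1, t2, t5, t6}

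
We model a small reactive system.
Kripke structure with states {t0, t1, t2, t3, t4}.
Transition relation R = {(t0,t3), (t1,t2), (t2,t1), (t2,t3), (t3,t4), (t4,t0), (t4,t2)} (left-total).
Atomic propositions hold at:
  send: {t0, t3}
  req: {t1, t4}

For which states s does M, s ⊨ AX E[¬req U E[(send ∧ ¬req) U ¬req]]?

Sat(¬req) = {t0, t2, t3}
Sat(send ∧ ¬req) = {t0, t3}
E[(send ∧ ¬req) U ¬req]: least fixpoint, start Z0 = Sat(¬req) = {t0, t2, t3}, add states in Sat(send ∧ ¬req) with some successor in Z. Already a fixed point.
Sat(E[(send ∧ ¬req) U ¬req]) = {t0, t2, t3}
E[¬req U E[(send ∧ ¬req) U ¬req]]: least fixpoint, start Z0 = Sat(E[(send ∧ ¬req) U ¬req]) = {t0, t2, t3}, add states in Sat(¬req) with some successor in Z. Already a fixed point.
Sat(E[¬req U E[(send ∧ ¬req) U ¬req]]) = {t0, t2, t3}
Sat(AX E[¬req U E[(send ∧ ¬req) U ¬req]]) = {s : every successor in {t0, t2, t3}} = {t0, t1, t4}

{t0, t1, t4}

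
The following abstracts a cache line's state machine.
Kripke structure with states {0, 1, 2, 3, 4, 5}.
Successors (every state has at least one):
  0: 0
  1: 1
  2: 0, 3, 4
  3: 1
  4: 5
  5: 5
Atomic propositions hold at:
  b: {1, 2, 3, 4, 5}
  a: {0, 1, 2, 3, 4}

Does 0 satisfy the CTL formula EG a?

Yes

EG a: greatest fixpoint, start Z0 = {0, 1, 2, 3, 4}, keep only states in Sat with some successor in Z. Z1 = {0, 1, 2, 3}; fixed.
Sat(EG a) = {0, 1, 2, 3}
0 ∈ Sat(EG a) = {0, 1, 2, 3}, so the formula holds at 0.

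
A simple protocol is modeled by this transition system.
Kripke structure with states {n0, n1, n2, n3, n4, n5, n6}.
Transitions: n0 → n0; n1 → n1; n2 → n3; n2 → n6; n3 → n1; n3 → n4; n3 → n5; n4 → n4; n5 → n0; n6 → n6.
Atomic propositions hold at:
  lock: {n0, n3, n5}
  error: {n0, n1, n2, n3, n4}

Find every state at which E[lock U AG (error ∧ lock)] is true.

Sat(error ∧ lock) = {n0, n3}
AG (error ∧ lock): greatest fixpoint, start Z0 = {n0, n3}, keep only states in Sat with every successor in Z. Z1 = {n0}; fixed.
Sat(AG (error ∧ lock)) = {n0}
E[lock U AG (error ∧ lock)]: least fixpoint, start Z0 = Sat(AG (error ∧ lock)) = {n0}, add states in Sat(lock) with some successor in Z. Z1 = {n0, n5}; Z2 = {n0, n3, n5}; fixed.
Sat(E[lock U AG (error ∧ lock)]) = {n0, n3, n5}

{n0, n3, n5}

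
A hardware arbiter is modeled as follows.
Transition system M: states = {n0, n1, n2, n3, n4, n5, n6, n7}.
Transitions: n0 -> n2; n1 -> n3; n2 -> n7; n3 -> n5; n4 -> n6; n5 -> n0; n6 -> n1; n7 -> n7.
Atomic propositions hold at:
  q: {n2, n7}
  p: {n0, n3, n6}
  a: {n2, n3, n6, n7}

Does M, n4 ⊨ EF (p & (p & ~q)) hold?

Yes

Sat(~q) = {n0, n1, n3, n4, n5, n6}
Sat(p & ~q) = {n0, n3, n6}
Sat(p & (p & ~q)) = {n0, n3, n6}
EF (p & (p & ~q)): least fixpoint, start Z0 = {n0, n3, n6}, add states with some successor in Z. Z1 = {n0, n1, n3, n4, n5, n6}; fixed.
Sat(EF (p & (p & ~q))) = {n0, n1, n3, n4, n5, n6}
n4 ∈ Sat(EF (p & (p & ~q))) = {n0, n1, n3, n4, n5, n6}, so the formula holds at n4.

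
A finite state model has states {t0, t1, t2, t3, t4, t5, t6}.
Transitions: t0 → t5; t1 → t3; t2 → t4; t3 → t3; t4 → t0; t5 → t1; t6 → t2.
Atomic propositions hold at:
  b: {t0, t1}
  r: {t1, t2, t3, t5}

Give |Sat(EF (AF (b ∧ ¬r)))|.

4

Sat(¬r) = {t0, t4, t6}
Sat(b ∧ ¬r) = {t0}
AF (b ∧ ¬r): least fixpoint, start Z0 = {t0}, add states with every successor in Z. Z1 = {t0, t4}; Z2 = {t0, t2, t4}; Z3 = {t0, t2, t4, t6}; fixed.
Sat(AF (b ∧ ¬r)) = {t0, t2, t4, t6}
EF (AF (b ∧ ¬r)): least fixpoint, start Z0 = {t0, t2, t4, t6}, add states with some successor in Z. Already a fixed point.
Sat(EF (AF (b ∧ ¬r))) = {t0, t2, t4, t6}
|Sat(EF (AF (b ∧ ¬r)))| = |{t0, t2, t4, t6}| = 4.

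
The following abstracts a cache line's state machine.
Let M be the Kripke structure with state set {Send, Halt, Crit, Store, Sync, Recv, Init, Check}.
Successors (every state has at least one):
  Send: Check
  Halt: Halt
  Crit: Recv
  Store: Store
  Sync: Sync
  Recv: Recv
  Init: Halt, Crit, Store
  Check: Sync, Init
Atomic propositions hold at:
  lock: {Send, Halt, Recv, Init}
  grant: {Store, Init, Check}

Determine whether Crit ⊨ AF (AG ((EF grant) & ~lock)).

No

EF grant: least fixpoint, start Z0 = {Store, Init, Check}, add states with some successor in Z. Z1 = {Send, Store, Init, Check}; fixed.
Sat(EF grant) = {Send, Store, Init, Check}
Sat(~lock) = {Crit, Store, Sync, Check}
Sat((EF grant) & ~lock) = {Store, Check}
AG ((EF grant) & ~lock): greatest fixpoint, start Z0 = {Store, Check}, keep only states in Sat with every successor in Z. Z1 = {Store}; fixed.
Sat(AG ((EF grant) & ~lock)) = {Store}
AF (AG ((EF grant) & ~lock)): least fixpoint, start Z0 = {Store}, add states with every successor in Z. Already a fixed point.
Sat(AF (AG ((EF grant) & ~lock))) = {Store}
Crit ∉ Sat(AF (AG ((EF grant) & ~lock))) = {Store}, so the formula does not hold at Crit.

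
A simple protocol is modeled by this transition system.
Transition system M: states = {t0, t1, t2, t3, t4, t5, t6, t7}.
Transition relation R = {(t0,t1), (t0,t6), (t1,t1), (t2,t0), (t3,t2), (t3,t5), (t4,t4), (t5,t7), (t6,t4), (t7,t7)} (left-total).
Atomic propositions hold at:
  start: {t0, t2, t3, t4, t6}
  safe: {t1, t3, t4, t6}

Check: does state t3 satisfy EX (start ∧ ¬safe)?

Sat(¬safe) = {t0, t2, t5, t7}
Sat(start ∧ ¬safe) = {t0, t2}
Sat(EX (start ∧ ¬safe)) = {s : some successor in {t0, t2}} = {t2, t3}
t3 ∈ Sat(EX (start ∧ ¬safe)) = {t2, t3}, so the formula holds at t3.

Yes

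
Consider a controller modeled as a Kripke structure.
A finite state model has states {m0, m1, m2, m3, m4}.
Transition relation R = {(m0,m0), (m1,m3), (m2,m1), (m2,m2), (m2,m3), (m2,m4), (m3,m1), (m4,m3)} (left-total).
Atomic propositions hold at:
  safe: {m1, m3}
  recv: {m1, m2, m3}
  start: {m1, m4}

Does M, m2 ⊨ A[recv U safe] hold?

No

A[recv U safe]: least fixpoint, start Z0 = Sat(safe) = {m1, m3}, add states in Sat(recv) with every successor in Z. Already a fixed point.
Sat(A[recv U safe]) = {m1, m3}
m2 ∉ Sat(A[recv U safe]) = {m1, m3}, so the formula does not hold at m2.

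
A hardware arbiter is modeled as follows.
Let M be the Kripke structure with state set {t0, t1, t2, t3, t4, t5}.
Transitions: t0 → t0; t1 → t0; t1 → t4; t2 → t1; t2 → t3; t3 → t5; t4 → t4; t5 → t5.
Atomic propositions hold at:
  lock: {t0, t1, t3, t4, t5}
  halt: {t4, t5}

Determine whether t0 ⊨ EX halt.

No

Sat(EX halt) = {s : some successor in {t4, t5}} = {t1, t3, t4, t5}
t0 ∉ Sat(EX halt) = {t1, t3, t4, t5}, so the formula does not hold at t0.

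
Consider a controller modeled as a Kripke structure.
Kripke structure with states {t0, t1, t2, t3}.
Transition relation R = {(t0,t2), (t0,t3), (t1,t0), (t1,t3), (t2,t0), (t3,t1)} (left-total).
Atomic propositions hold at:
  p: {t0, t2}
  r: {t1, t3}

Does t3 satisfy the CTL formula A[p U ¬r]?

Sat(¬r) = {t0, t2}
A[p U ¬r]: least fixpoint, start Z0 = Sat(¬r) = {t0, t2}, add states in Sat(p) with every successor in Z. Already a fixed point.
Sat(A[p U ¬r]) = {t0, t2}
t3 ∉ Sat(A[p U ¬r]) = {t0, t2}, so the formula does not hold at t3.

No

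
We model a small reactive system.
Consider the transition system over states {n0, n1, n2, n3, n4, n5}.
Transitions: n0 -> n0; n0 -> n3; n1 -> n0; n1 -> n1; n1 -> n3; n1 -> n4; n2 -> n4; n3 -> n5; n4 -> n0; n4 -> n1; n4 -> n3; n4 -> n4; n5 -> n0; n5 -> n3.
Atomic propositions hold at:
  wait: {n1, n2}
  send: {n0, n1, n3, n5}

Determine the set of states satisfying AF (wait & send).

Sat(wait & send) = {n1}
AF (wait & send): least fixpoint, start Z0 = {n1}, add states with every successor in Z. Already a fixed point.
Sat(AF (wait & send)) = {n1}

{n1}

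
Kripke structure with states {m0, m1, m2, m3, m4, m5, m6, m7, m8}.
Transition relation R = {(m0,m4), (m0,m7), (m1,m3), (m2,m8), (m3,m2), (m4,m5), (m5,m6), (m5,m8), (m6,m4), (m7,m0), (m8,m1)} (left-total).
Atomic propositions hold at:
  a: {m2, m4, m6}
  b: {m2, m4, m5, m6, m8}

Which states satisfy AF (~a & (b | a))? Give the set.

{m1, m2, m3, m4, m5, m6, m8}

Sat(~a) = {m0, m1, m3, m5, m7, m8}
Sat(b | a) = {m2, m4, m5, m6, m8}
Sat(~a & (b | a)) = {m5, m8}
AF (~a & (b | a)): least fixpoint, start Z0 = {m5, m8}, add states with every successor in Z. Z1 = {m2, m4, m5, m8}; Z2 = {m2, m3, m4, m5, m6, m8}; Z3 = {m1, m2, m3, m4, m5, m6, m8}; fixed.
Sat(AF (~a & (b | a))) = {m1, m2, m3, m4, m5, m6, m8}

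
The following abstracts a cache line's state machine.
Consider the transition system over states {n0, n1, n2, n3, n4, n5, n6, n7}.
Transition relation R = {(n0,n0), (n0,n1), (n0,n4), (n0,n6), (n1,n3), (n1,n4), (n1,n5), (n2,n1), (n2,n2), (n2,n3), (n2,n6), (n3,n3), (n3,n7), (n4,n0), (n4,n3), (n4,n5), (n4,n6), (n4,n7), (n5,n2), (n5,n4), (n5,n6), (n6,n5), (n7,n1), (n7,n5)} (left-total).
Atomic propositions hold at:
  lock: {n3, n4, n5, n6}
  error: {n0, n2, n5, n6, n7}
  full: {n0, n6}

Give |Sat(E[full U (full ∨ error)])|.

Sat(full ∨ error) = {n0, n2, n5, n6, n7}
E[full U (full ∨ error)]: least fixpoint, start Z0 = Sat((full ∨ error)) = {n0, n2, n5, n6, n7}, add states in Sat(full) with some successor in Z. Already a fixed point.
Sat(E[full U (full ∨ error)]) = {n0, n2, n5, n6, n7}
|Sat(E[full U (full ∨ error)])| = |{n0, n2, n5, n6, n7}| = 5.

5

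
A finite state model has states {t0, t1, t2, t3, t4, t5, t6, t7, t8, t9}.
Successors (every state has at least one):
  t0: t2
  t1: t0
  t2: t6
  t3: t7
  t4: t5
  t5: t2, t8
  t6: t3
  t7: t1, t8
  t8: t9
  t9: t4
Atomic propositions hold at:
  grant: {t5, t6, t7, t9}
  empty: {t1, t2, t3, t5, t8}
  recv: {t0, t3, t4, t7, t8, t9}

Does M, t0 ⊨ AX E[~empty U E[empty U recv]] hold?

No

Sat(~empty) = {t0, t4, t6, t7, t9}
E[empty U recv]: least fixpoint, start Z0 = Sat(recv) = {t0, t3, t4, t7, t8, t9}, add states in Sat(empty) with some successor in Z. Z1 = {t0, t1, t3, t4, t5, t7, t8, t9}; fixed.
Sat(E[empty U recv]) = {t0, t1, t3, t4, t5, t7, t8, t9}
E[~empty U E[empty U recv]]: least fixpoint, start Z0 = Sat(E[empty U recv]) = {t0, t1, t3, t4, t5, t7, t8, t9}, add states in Sat(~empty) with some successor in Z. Z1 = {t0, t1, t3, t4, t5, t6, t7, t8, t9}; fixed.
Sat(E[~empty U E[empty U recv]]) = {t0, t1, t3, t4, t5, t6, t7, t8, t9}
Sat(AX E[~empty U E[empty U recv]]) = {s : every successor in {t0, t1, t3, t4, t5, t6, t7, t8, t9}} = {t1, t2, t3, t4, t6, t7, t8, t9}
t0 ∉ Sat(AX E[~empty U E[empty U recv]]) = {t1, t2, t3, t4, t6, t7, t8, t9}, so the formula does not hold at t0.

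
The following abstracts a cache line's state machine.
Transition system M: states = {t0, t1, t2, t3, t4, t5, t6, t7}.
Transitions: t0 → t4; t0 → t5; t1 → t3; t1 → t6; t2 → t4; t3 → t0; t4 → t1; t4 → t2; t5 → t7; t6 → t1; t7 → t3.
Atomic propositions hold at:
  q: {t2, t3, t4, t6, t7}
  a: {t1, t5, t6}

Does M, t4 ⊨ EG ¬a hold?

Yes

Sat(¬a) = {t0, t2, t3, t4, t7}
EG ¬a: greatest fixpoint, start Z0 = {t0, t2, t3, t4, t7}, keep only states in Sat with some successor in Z. Already a fixed point.
Sat(EG ¬a) = {t0, t2, t3, t4, t7}
t4 ∈ Sat(EG ¬a) = {t0, t2, t3, t4, t7}, so the formula holds at t4.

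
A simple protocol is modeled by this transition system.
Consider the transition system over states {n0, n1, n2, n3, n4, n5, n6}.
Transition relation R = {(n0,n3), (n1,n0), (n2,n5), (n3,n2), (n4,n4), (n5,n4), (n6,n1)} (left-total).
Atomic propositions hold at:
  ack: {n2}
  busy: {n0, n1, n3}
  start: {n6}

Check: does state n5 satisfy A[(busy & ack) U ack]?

Sat(busy & ack) = ∅
A[(busy & ack) U ack]: least fixpoint, start Z0 = Sat(ack) = {n2}, add states in Sat(busy & ack) with every successor in Z. Already a fixed point.
Sat(A[(busy & ack) U ack]) = {n2}
n5 ∉ Sat(A[(busy & ack) U ack]) = {n2}, so the formula does not hold at n5.

No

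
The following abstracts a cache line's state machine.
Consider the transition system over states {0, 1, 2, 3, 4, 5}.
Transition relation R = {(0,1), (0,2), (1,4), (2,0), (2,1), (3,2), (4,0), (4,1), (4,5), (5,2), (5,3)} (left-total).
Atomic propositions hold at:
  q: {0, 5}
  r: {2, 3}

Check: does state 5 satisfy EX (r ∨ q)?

Yes

Sat(r ∨ q) = {0, 2, 3, 5}
Sat(EX (r ∨ q)) = {s : some successor in {0, 2, 3, 5}} = {0, 2, 3, 4, 5}
5 ∈ Sat(EX (r ∨ q)) = {0, 2, 3, 4, 5}, so the formula holds at 5.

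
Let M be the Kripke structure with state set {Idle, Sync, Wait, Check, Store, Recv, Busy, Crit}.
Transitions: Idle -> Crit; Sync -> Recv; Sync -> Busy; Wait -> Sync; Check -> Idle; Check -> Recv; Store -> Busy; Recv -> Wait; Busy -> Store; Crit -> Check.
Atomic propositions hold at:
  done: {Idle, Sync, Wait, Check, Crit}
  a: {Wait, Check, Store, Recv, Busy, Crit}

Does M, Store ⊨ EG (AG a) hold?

AG a: greatest fixpoint, start Z0 = {Wait, Check, Store, Recv, Busy, Crit}, keep only states in Sat with every successor in Z. Z1 = {Store, Recv, Busy, Crit}; Z2 = {Store, Busy}; fixed.
Sat(AG a) = {Store, Busy}
EG (AG a): greatest fixpoint, start Z0 = {Store, Busy}, keep only states in Sat with some successor in Z. Already a fixed point.
Sat(EG (AG a)) = {Store, Busy}
Store ∈ Sat(EG (AG a)) = {Store, Busy}, so the formula holds at Store.

Yes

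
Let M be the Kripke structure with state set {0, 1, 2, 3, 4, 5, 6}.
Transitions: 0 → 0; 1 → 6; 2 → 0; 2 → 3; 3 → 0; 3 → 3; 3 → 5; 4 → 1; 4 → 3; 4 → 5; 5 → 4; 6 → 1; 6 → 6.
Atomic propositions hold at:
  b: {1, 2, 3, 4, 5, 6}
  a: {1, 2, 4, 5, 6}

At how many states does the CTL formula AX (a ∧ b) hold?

Sat(a ∧ b) = {1, 2, 4, 5, 6}
Sat(AX (a ∧ b)) = {s : every successor in {1, 2, 4, 5, 6}} = {1, 5, 6}
|Sat(AX (a ∧ b))| = |{1, 5, 6}| = 3.

3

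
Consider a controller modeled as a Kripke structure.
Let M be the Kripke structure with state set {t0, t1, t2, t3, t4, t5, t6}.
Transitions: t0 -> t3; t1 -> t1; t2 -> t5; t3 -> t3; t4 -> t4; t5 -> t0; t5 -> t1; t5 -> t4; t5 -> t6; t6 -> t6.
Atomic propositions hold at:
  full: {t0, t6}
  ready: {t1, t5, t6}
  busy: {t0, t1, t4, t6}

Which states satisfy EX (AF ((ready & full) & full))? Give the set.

Sat(ready & full) = {t6}
Sat((ready & full) & full) = {t6}
AF ((ready & full) & full): least fixpoint, start Z0 = {t6}, add states with every successor in Z. Already a fixed point.
Sat(AF ((ready & full) & full)) = {t6}
Sat(EX (AF ((ready & full) & full))) = {s : some successor in {t6}} = {t5, t6}

{t5, t6}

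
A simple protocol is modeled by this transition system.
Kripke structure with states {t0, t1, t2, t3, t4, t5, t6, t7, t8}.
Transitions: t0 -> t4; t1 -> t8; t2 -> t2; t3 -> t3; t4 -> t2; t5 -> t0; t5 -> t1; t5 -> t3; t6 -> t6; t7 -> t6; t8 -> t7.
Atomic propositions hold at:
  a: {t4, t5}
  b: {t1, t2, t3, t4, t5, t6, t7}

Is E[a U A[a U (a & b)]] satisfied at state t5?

Sat(a & b) = {t4, t5}
A[a U (a & b)]: least fixpoint, start Z0 = Sat((a & b)) = {t4, t5}, add states in Sat(a) with every successor in Z. Already a fixed point.
Sat(A[a U (a & b)]) = {t4, t5}
E[a U A[a U (a & b)]]: least fixpoint, start Z0 = Sat(A[a U (a & b)]) = {t4, t5}, add states in Sat(a) with some successor in Z. Already a fixed point.
Sat(E[a U A[a U (a & b)]]) = {t4, t5}
t5 ∈ Sat(E[a U A[a U (a & b)]]) = {t4, t5}, so the formula holds at t5.

Yes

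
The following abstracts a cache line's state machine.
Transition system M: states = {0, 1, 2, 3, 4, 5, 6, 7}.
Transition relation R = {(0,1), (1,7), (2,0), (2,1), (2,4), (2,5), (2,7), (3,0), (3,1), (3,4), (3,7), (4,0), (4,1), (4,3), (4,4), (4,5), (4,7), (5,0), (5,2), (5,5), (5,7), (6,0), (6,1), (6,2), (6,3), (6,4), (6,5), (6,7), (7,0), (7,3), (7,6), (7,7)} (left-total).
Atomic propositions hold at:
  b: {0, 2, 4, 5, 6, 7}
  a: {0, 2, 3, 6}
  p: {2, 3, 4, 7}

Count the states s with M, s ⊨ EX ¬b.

Sat(¬b) = {1, 3}
Sat(EX ¬b) = {s : some successor in {1, 3}} = {0, 2, 3, 4, 6, 7}
|Sat(EX ¬b)| = |{0, 2, 3, 4, 6, 7}| = 6.

6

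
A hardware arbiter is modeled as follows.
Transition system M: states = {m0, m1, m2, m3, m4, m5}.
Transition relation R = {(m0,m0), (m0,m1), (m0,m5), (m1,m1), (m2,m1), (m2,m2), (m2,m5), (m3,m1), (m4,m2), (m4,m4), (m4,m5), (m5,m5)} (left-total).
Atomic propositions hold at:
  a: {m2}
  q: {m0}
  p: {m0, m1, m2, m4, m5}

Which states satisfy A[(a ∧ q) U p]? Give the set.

Sat(a ∧ q) = ∅
A[(a ∧ q) U p]: least fixpoint, start Z0 = Sat(p) = {m0, m1, m2, m4, m5}, add states in Sat(a ∧ q) with every successor in Z. Already a fixed point.
Sat(A[(a ∧ q) U p]) = {m0, m1, m2, m4, m5}

{m0, m1, m2, m4, m5}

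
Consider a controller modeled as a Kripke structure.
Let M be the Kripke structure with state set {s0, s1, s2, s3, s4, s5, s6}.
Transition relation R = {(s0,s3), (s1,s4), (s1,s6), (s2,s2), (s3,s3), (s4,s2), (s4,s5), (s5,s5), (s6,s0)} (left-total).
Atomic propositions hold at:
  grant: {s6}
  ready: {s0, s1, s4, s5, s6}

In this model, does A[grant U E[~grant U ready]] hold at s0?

Sat(~grant) = {s0, s1, s2, s3, s4, s5}
E[~grant U ready]: least fixpoint, start Z0 = Sat(ready) = {s0, s1, s4, s5, s6}, add states in Sat(~grant) with some successor in Z. Already a fixed point.
Sat(E[~grant U ready]) = {s0, s1, s4, s5, s6}
A[grant U E[~grant U ready]]: least fixpoint, start Z0 = Sat(E[~grant U ready]) = {s0, s1, s4, s5, s6}, add states in Sat(grant) with every successor in Z. Already a fixed point.
Sat(A[grant U E[~grant U ready]]) = {s0, s1, s4, s5, s6}
s0 ∈ Sat(A[grant U E[~grant U ready]]) = {s0, s1, s4, s5, s6}, so the formula holds at s0.

Yes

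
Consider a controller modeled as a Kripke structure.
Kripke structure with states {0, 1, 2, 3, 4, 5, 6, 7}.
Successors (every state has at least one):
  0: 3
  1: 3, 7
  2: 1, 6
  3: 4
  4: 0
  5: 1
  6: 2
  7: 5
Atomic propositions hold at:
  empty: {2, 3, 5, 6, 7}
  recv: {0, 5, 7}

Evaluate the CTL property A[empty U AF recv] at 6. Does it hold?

AF recv: least fixpoint, start Z0 = {0, 5, 7}, add states with every successor in Z. Z1 = {0, 4, 5, 7}; Z2 = {0, 3, 4, 5, 7}; Z3 = {0, 1, 3, 4, 5, 7}; fixed.
Sat(AF recv) = {0, 1, 3, 4, 5, 7}
A[empty U AF recv]: least fixpoint, start Z0 = Sat(AF recv) = {0, 1, 3, 4, 5, 7}, add states in Sat(empty) with every successor in Z. Already a fixed point.
Sat(A[empty U AF recv]) = {0, 1, 3, 4, 5, 7}
6 ∉ Sat(A[empty U AF recv]) = {0, 1, 3, 4, 5, 7}, so the formula does not hold at 6.

No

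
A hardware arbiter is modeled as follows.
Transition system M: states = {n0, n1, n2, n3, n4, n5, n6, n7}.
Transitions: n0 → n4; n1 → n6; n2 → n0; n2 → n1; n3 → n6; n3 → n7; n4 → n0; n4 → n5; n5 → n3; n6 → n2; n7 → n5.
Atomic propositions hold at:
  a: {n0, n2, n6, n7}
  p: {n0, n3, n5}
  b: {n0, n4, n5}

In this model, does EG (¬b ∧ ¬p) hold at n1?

Yes

Sat(¬b) = {n1, n2, n3, n6, n7}
Sat(¬p) = {n1, n2, n4, n6, n7}
Sat(¬b ∧ ¬p) = {n1, n2, n6, n7}
EG (¬b ∧ ¬p): greatest fixpoint, start Z0 = {n1, n2, n6, n7}, keep only states in Sat with some successor in Z. Z1 = {n1, n2, n6}; fixed.
Sat(EG (¬b ∧ ¬p)) = {n1, n2, n6}
n1 ∈ Sat(EG (¬b ∧ ¬p)) = {n1, n2, n6}, so the formula holds at n1.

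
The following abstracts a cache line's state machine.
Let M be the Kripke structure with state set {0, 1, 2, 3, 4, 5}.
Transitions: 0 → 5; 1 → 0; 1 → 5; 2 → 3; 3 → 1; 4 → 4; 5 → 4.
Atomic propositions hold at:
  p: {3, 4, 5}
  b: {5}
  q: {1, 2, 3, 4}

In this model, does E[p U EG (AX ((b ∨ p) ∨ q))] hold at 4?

Yes

Sat(b ∨ p) = {3, 4, 5}
Sat((b ∨ p) ∨ q) = {1, 2, 3, 4, 5}
Sat(AX ((b ∨ p) ∨ q)) = {s : every successor in {1, 2, 3, 4, 5}} = {0, 2, 3, 4, 5}
EG (AX ((b ∨ p) ∨ q)): greatest fixpoint, start Z0 = {0, 2, 3, 4, 5}, keep only states in Sat with some successor in Z. Z1 = {0, 2, 4, 5}; Z2 = {0, 4, 5}; fixed.
Sat(EG (AX ((b ∨ p) ∨ q))) = {0, 4, 5}
E[p U EG (AX ((b ∨ p) ∨ q))]: least fixpoint, start Z0 = Sat(EG (AX ((b ∨ p) ∨ q))) = {0, 4, 5}, add states in Sat(p) with some successor in Z. Already a fixed point.
Sat(E[p U EG (AX ((b ∨ p) ∨ q))]) = {0, 4, 5}
4 ∈ Sat(E[p U EG (AX ((b ∨ p) ∨ q))]) = {0, 4, 5}, so the formula holds at 4.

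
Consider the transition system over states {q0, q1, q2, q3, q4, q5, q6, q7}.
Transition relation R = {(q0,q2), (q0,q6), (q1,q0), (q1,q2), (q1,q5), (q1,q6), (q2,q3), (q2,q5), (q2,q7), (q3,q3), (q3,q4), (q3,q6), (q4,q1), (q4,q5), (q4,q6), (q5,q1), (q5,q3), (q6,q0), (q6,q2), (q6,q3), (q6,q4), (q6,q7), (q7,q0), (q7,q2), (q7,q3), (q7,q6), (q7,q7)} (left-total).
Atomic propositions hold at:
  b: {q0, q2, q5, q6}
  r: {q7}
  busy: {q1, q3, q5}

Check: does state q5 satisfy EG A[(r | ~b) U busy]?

Yes

Sat(~b) = {q1, q3, q4, q7}
Sat(r | ~b) = {q1, q3, q4, q7}
A[(r | ~b) U busy]: least fixpoint, start Z0 = Sat(busy) = {q1, q3, q5}, add states in Sat(r | ~b) with every successor in Z. Already a fixed point.
Sat(A[(r | ~b) U busy]) = {q1, q3, q5}
EG A[(r | ~b) U busy]: greatest fixpoint, start Z0 = {q1, q3, q5}, keep only states in Sat with some successor in Z. Already a fixed point.
Sat(EG A[(r | ~b) U busy]) = {q1, q3, q5}
q5 ∈ Sat(EG A[(r | ~b) U busy]) = {q1, q3, q5}, so the formula holds at q5.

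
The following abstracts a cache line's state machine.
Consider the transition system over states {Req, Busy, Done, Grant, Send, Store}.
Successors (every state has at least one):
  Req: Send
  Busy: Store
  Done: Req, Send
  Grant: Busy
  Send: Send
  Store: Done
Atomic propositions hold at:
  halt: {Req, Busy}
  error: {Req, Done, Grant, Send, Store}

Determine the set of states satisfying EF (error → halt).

{Req, Busy, Done, Grant, Store}

Sat(error → halt) = {Req, Busy}
EF (error → halt): least fixpoint, start Z0 = {Req, Busy}, add states with some successor in Z. Z1 = {Req, Busy, Done, Grant}; Z2 = {Req, Busy, Done, Grant, Store}; fixed.
Sat(EF (error → halt)) = {Req, Busy, Done, Grant, Store}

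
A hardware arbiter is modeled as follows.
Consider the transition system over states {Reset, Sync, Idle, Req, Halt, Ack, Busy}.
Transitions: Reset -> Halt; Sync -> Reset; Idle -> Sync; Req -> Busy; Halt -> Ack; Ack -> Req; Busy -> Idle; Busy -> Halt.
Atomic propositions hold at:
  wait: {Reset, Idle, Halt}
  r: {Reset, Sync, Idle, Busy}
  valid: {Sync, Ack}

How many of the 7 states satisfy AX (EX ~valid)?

5

Sat(~valid) = {Reset, Idle, Req, Halt, Busy}
Sat(EX ~valid) = {s : some successor in {Reset, Idle, Req, Halt, Busy}} = {Reset, Sync, Req, Ack, Busy}
Sat(AX (EX ~valid)) = {s : every successor in {Reset, Sync, Req, Ack, Busy}} = {Sync, Idle, Req, Halt, Ack}
|Sat(AX (EX ~valid))| = |{Sync, Idle, Req, Halt, Ack}| = 5.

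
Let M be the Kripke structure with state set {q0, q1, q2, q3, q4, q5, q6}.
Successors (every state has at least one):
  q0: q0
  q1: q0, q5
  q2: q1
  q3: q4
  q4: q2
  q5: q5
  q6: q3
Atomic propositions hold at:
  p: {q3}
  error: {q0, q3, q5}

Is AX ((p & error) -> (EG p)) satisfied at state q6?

Sat(p & error) = {q3}
EG p: greatest fixpoint, start Z0 = {q3}, keep only states in Sat with some successor in Z. Z1 = ∅; fixed.
Sat(EG p) = ∅
Sat((p & error) -> (EG p)) = {q0, q1, q2, q4, q5, q6}
Sat(AX ((p & error) -> (EG p))) = {s : every successor in {q0, q1, q2, q4, q5, q6}} = {q0, q1, q2, q3, q4, q5}
q6 ∉ Sat(AX ((p & error) -> (EG p))) = {q0, q1, q2, q3, q4, q5}, so the formula does not hold at q6.

No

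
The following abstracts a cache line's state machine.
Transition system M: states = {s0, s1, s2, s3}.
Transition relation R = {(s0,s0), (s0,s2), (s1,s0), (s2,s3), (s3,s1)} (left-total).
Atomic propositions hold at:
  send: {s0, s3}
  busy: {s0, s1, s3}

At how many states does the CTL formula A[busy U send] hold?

A[busy U send]: least fixpoint, start Z0 = Sat(send) = {s0, s3}, add states in Sat(busy) with every successor in Z. Z1 = {s0, s1, s3}; fixed.
Sat(A[busy U send]) = {s0, s1, s3}
|Sat(A[busy U send])| = |{s0, s1, s3}| = 3.

3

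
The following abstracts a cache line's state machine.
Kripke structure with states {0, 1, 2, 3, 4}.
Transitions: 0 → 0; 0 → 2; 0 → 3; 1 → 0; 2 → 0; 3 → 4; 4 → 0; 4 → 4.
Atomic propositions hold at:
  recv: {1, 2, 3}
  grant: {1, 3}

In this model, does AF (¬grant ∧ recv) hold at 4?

No

Sat(¬grant) = {0, 2, 4}
Sat(¬grant ∧ recv) = {2}
AF (¬grant ∧ recv): least fixpoint, start Z0 = {2}, add states with every successor in Z. Already a fixed point.
Sat(AF (¬grant ∧ recv)) = {2}
4 ∉ Sat(AF (¬grant ∧ recv)) = {2}, so the formula does not hold at 4.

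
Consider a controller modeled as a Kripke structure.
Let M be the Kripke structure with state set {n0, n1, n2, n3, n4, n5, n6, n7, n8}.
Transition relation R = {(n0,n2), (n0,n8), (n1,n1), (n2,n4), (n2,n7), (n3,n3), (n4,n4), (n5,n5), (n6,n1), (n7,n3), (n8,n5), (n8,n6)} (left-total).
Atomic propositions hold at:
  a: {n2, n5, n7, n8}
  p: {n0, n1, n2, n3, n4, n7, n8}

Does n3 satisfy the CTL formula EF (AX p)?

Sat(AX p) = {s : every successor in {n0, n1, n2, n3, n4, n7, n8}} = {n0, n1, n2, n3, n4, n6, n7}
EF (AX p): least fixpoint, start Z0 = {n0, n1, n2, n3, n4, n6, n7}, add states with some successor in Z. Z1 = {n0, n1, n2, n3, n4, n6, n7, n8}; fixed.
Sat(EF (AX p)) = {n0, n1, n2, n3, n4, n6, n7, n8}
n3 ∈ Sat(EF (AX p)) = {n0, n1, n2, n3, n4, n6, n7, n8}, so the formula holds at n3.

Yes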